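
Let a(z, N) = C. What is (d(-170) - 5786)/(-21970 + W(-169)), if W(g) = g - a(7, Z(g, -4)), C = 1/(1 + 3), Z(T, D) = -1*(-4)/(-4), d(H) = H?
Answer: 23824/88557 ≈ 0.26902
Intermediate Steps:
Z(T, D) = -1 (Z(T, D) = 4*(-1/4) = -1)
C = 1/4 ≈ 0.25000
a(z, N) = 1/4
W(g) = -1/4 + g (W(g) = g - 1*1/4 = g - 1/4 = -1/4 + g)
(d(-170) - 5786)/(-21970 + W(-169)) = (-170 - 5786)/(-21970 + (-1/4 - 169)) = -5956/(-21970 - 677/4) = -5956/(-88557/4) = -5956*(-4/88557) = 23824/88557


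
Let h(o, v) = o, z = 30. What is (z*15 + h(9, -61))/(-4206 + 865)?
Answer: -459/3341 ≈ -0.13738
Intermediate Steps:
(z*15 + h(9, -61))/(-4206 + 865) = (30*15 + 9)/(-4206 + 865) = (450 + 9)/(-3341) = 459*(-1/3341) = -459/3341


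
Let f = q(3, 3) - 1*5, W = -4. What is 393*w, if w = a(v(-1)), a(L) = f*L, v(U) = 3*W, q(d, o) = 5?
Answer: 0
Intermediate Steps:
v(U) = -12 (v(U) = 3*(-4) = -12)
f = 0 (f = 5 - 1*5 = 5 - 5 = 0)
a(L) = 0 (a(L) = 0*L = 0)
w = 0
393*w = 393*0 = 0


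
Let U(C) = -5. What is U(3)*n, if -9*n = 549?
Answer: 305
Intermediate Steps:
n = -61 (n = -⅑*549 = -61)
U(3)*n = -5*(-61) = 305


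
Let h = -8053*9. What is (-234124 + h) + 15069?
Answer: -291532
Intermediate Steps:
h = -72477
(-234124 + h) + 15069 = (-234124 - 72477) + 15069 = -306601 + 15069 = -291532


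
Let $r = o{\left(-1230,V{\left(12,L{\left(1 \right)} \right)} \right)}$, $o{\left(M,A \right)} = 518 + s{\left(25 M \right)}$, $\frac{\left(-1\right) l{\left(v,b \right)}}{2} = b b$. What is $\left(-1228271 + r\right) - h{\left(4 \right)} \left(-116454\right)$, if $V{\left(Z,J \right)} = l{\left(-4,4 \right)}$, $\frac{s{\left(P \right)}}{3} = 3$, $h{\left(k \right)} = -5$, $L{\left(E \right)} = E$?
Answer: $-1810014$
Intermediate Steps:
$l{\left(v,b \right)} = - 2 b^{2}$ ($l{\left(v,b \right)} = - 2 b b = - 2 b^{2}$)
$s{\left(P \right)} = 9$ ($s{\left(P \right)} = 3 \cdot 3 = 9$)
$V{\left(Z,J \right)} = -32$ ($V{\left(Z,J \right)} = - 2 \cdot 4^{2} = \left(-2\right) 16 = -32$)
$o{\left(M,A \right)} = 527$ ($o{\left(M,A \right)} = 518 + 9 = 527$)
$r = 527$
$\left(-1228271 + r\right) - h{\left(4 \right)} \left(-116454\right) = \left(-1228271 + 527\right) - \left(-5\right) \left(-116454\right) = -1227744 - 582270 = -1810014$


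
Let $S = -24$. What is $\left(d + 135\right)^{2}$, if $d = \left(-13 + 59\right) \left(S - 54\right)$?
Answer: $11923209$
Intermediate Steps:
$d = -3588$ ($d = \left(-13 + 59\right) \left(-24 - 54\right) = 46 \left(-78\right) = -3588$)
$\left(d + 135\right)^{2} = \left(-3588 + 135\right)^{2} = \left(-3453\right)^{2} = 11923209$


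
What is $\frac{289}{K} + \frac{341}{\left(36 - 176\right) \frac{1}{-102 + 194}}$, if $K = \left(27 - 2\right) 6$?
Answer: $- \frac{233267}{1050} \approx -222.16$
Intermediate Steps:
$K = 150$ ($K = 25 \cdot 6 = 150$)
$\frac{289}{K} + \frac{341}{\left(36 - 176\right) \frac{1}{-102 + 194}} = \frac{289}{150} + \frac{341}{\left(36 - 176\right) \frac{1}{-102 + 194}} = 289 \cdot \frac{1}{150} + \frac{341}{\left(-140\right) \frac{1}{92}} = \frac{289}{150} + \frac{341}{\left(-140\right) \frac{1}{92}} = \frac{289}{150} + \frac{341}{- \frac{35}{23}} = \frac{289}{150} + 341 \left(- \frac{23}{35}\right) = \frac{289}{150} - \frac{7843}{35} = - \frac{233267}{1050}$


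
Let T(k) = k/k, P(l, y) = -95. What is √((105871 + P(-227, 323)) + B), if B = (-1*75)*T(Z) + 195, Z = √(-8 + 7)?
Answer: 2*√26474 ≈ 325.42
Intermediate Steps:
Z = I (Z = √(-1) = I ≈ 1.0*I)
T(k) = 1
B = 120 (B = -1*75*1 + 195 = -75*1 + 195 = -75 + 195 = 120)
√((105871 + P(-227, 323)) + B) = √((105871 - 95) + 120) = √(105776 + 120) = √105896 = 2*√26474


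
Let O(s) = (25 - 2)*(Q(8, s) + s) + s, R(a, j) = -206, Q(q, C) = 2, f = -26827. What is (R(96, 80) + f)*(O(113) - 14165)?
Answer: 308365431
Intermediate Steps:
O(s) = 46 + 24*s (O(s) = (25 - 2)*(2 + s) + s = 23*(2 + s) + s = (46 + 23*s) + s = 46 + 24*s)
(R(96, 80) + f)*(O(113) - 14165) = (-206 - 26827)*((46 + 24*113) - 14165) = -27033*((46 + 2712) - 14165) = -27033*(2758 - 14165) = -27033*(-11407) = 308365431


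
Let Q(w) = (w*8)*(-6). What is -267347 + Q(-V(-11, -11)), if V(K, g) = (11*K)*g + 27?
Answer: -202163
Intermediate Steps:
V(K, g) = 27 + 11*K*g (V(K, g) = 11*K*g + 27 = 27 + 11*K*g)
Q(w) = -48*w (Q(w) = (8*w)*(-6) = -48*w)
-267347 + Q(-V(-11, -11)) = -267347 - (-48)*(27 + 11*(-11)*(-11)) = -267347 - (-48)*(27 + 1331) = -267347 - (-48)*1358 = -267347 - 48*(-1358) = -267347 + 65184 = -202163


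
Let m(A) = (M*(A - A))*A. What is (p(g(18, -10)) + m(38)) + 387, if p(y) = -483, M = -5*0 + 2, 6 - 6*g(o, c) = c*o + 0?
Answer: -96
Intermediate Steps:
g(o, c) = 1 - c*o/6 (g(o, c) = 1 - (c*o + 0)/6 = 1 - c*o/6)
M = 2 (M = 0 + 2 = 2)
m(A) = 0 (m(A) = (2*(A - A))*A = (2*0)*A = 0*A = 0)
(p(g(18, -10)) + m(38)) + 387 = (-483 + 0) + 387 = -483 + 387 = -96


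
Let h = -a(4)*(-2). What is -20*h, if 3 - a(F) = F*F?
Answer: 520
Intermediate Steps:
a(F) = 3 - F² (a(F) = 3 - F*F = 3 - F²)
h = -26 (h = -(3 - 1*4²)*(-2) = -(3 - 1*16)*(-2) = -(3 - 16)*(-2) = -1*(-13)*(-2) = 13*(-2) = -26)
-20*h = -20*(-26) = 520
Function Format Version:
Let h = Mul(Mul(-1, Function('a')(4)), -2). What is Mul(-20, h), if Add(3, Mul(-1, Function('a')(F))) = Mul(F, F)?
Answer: 520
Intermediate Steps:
Function('a')(F) = Add(3, Mul(-1, Pow(F, 2))) (Function('a')(F) = Add(3, Mul(-1, Mul(F, F))) = Add(3, Mul(-1, Pow(F, 2))))
h = -26 (h = Mul(Mul(-1, Add(3, Mul(-1, Pow(4, 2)))), -2) = Mul(Mul(-1, Add(3, Mul(-1, 16))), -2) = Mul(Mul(-1, Add(3, -16)), -2) = Mul(Mul(-1, -13), -2) = Mul(13, -2) = -26)
Mul(-20, h) = Mul(-20, -26) = 520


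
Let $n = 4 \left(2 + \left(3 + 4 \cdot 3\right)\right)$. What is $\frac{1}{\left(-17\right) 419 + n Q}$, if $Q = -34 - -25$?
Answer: $- \frac{1}{7735} \approx -0.00012928$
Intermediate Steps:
$Q = -9$ ($Q = -34 + 25 = -9$)
$n = 68$ ($n = 4 \left(2 + \left(3 + 12\right)\right) = 4 \left(2 + 15\right) = 4 \cdot 17 = 68$)
$\frac{1}{\left(-17\right) 419 + n Q} = \frac{1}{\left(-17\right) 419 + 68 \left(-9\right)} = \frac{1}{-7123 - 612} = \frac{1}{-7735} = - \frac{1}{7735}$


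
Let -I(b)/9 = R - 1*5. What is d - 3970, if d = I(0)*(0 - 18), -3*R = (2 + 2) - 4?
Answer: -4780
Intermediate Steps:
R = 0 (R = -((2 + 2) - 4)/3 = -(4 - 4)/3 = -1/3*0 = 0)
I(b) = 45 (I(b) = -9*(0 - 1*5) = -9*(0 - 5) = -9*(-5) = 45)
d = -810 (d = 45*(0 - 18) = 45*(-18) = -810)
d - 3970 = -810 - 3970 = -4780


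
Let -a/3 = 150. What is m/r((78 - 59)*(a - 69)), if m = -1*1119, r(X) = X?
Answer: 373/3287 ≈ 0.11348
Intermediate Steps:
a = -450 (a = -3*150 = -450)
m = -1119
m/r((78 - 59)*(a - 69)) = -1119*1/((-450 - 69)*(78 - 59)) = -1119/(19*(-519)) = -1119/(-9861) = -1119*(-1/9861) = 373/3287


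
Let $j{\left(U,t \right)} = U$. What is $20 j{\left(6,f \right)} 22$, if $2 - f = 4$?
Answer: $2640$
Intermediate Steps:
$f = -2$ ($f = 2 - 4 = -2$)
$20 j{\left(6,f \right)} 22 = 20 \cdot 6 \cdot 22 = 120 \cdot 22 = 2640$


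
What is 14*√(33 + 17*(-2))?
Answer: 14*I ≈ 14.0*I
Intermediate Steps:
14*√(33 + 17*(-2)) = 14*√(33 - 34) = 14*√(-1) = 14*I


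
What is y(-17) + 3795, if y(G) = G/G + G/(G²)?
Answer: 64531/17 ≈ 3795.9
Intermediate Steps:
y(G) = 1 + 1/G (y(G) = 1 + G/G² = 1 + 1/G)
y(-17) + 3795 = (1 - 17)/(-17) + 3795 = -1/17*(-16) + 3795 = 16/17 + 3795 = 64531/17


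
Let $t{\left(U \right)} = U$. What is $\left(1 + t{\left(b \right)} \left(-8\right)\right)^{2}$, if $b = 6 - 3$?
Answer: $529$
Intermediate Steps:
$b = 3$ ($b = 6 - 3 = 3$)
$\left(1 + t{\left(b \right)} \left(-8\right)\right)^{2} = \left(1 + 3 \left(-8\right)\right)^{2} = \left(1 - 24\right)^{2} = \left(-23\right)^{2} = 529$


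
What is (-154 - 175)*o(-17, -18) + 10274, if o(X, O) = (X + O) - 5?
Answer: 23434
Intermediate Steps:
o(X, O) = -5 + O + X (o(X, O) = (O + X) - 5 = -5 + O + X)
(-154 - 175)*o(-17, -18) + 10274 = (-154 - 175)*(-5 - 18 - 17) + 10274 = -329*(-40) + 10274 = 13160 + 10274 = 23434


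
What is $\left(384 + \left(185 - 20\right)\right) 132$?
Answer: $72468$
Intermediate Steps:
$\left(384 + \left(185 - 20\right)\right) 132 = \left(384 + 165\right) 132 = 549 \cdot 132 = 72468$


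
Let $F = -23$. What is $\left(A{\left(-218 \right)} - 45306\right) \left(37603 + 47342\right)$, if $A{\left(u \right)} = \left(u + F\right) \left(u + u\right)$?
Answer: $5077162650$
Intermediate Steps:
$A{\left(u \right)} = 2 u \left(-23 + u\right)$ ($A{\left(u \right)} = \left(u - 23\right) \left(u + u\right) = \left(-23 + u\right) 2 u = 2 u \left(-23 + u\right)$)
$\left(A{\left(-218 \right)} - 45306\right) \left(37603 + 47342\right) = \left(2 \left(-218\right) \left(-23 - 218\right) - 45306\right) \left(37603 + 47342\right) = \left(2 \left(-218\right) \left(-241\right) - 45306\right) 84945 = \left(105076 - 45306\right) 84945 = 59770 \cdot 84945 = 5077162650$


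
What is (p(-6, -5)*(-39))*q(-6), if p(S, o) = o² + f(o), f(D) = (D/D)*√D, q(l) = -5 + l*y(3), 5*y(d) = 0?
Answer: 4875 + 195*I*√5 ≈ 4875.0 + 436.03*I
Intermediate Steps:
y(d) = 0 (y(d) = (⅕)*0 = 0)
q(l) = -5 (q(l) = -5 + l*0 = -5 + 0 = -5)
f(D) = √D (f(D) = 1*√D = √D)
p(S, o) = √o + o² (p(S, o) = o² + √o = √o + o²)
(p(-6, -5)*(-39))*q(-6) = ((√(-5) + (-5)²)*(-39))*(-5) = ((I*√5 + 25)*(-39))*(-5) = ((25 + I*√5)*(-39))*(-5) = (-975 - 39*I*√5)*(-5) = 4875 + 195*I*√5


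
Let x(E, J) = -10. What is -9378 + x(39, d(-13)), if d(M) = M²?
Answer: -9388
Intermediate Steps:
-9378 + x(39, d(-13)) = -9378 - 10 = -9388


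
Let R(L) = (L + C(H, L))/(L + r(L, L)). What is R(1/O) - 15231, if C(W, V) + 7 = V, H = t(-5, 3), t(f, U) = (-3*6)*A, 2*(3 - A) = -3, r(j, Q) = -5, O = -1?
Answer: -30459/2 ≈ -15230.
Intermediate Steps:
A = 9/2 (A = 3 - ½*(-3) = 3 + 3/2 = 9/2 ≈ 4.5000)
t(f, U) = -81 (t(f, U) = -3*6*(9/2) = -18*9/2 = -81)
H = -81
C(W, V) = -7 + V
R(L) = (-7 + 2*L)/(-5 + L) (R(L) = (L + (-7 + L))/(L - 5) = (-7 + 2*L)/(-5 + L))
R(1/O) - 15231 = (-7 + 2/(-1))/(-5 + 1/(-1)) - 15231 = (-7 + 2*(-1))/(-5 - 1) - 15231 = (-7 - 2)/(-6) - 15231 = -⅙*(-9) - 15231 = 3/2 - 15231 = -30459/2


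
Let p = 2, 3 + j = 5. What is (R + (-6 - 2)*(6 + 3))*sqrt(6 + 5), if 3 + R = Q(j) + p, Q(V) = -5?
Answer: -78*sqrt(11) ≈ -258.70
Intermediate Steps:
j = 2 (j = -3 + 5 = 2)
R = -6 (R = -3 + (-5 + 2) = -3 - 3 = -6)
(R + (-6 - 2)*(6 + 3))*sqrt(6 + 5) = (-6 + (-6 - 2)*(6 + 3))*sqrt(6 + 5) = (-6 - 8*9)*sqrt(11) = (-6 - 72)*sqrt(11) = -78*sqrt(11)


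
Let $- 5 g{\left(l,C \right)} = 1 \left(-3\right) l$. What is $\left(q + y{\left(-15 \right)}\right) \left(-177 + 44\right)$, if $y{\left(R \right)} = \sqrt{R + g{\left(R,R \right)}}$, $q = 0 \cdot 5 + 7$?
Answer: $-931 - 266 i \sqrt{6} \approx -931.0 - 651.56 i$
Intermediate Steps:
$g{\left(l,C \right)} = \frac{3 l}{5}$ ($g{\left(l,C \right)} = - \frac{1 \left(-3\right) l}{5} = - \frac{\left(-3\right) l}{5} = \frac{3 l}{5}$)
$q = 7$ ($q = 0 + 7 = 7$)
$y{\left(R \right)} = \frac{2 \sqrt{10} \sqrt{R}}{5}$ ($y{\left(R \right)} = \sqrt{R + \frac{3 R}{5}} = \sqrt{\frac{8 R}{5}} = \frac{2 \sqrt{10} \sqrt{R}}{5}$)
$\left(q + y{\left(-15 \right)}\right) \left(-177 + 44\right) = \left(7 + \frac{2 \sqrt{10} \sqrt{-15}}{5}\right) \left(-177 + 44\right) = \left(7 + \frac{2 \sqrt{10} i \sqrt{15}}{5}\right) \left(-133\right) = \left(7 + 2 i \sqrt{6}\right) \left(-133\right) = -931 - 266 i \sqrt{6}$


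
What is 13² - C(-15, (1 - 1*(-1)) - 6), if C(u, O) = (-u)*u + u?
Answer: 409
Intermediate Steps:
C(u, O) = u - u² (C(u, O) = -u² + u = u - u²)
13² - C(-15, (1 - 1*(-1)) - 6) = 13² - (-15)*(1 - 1*(-15)) = 169 - (-15)*(1 + 15) = 169 - (-15)*16 = 169 - 1*(-240) = 169 + 240 = 409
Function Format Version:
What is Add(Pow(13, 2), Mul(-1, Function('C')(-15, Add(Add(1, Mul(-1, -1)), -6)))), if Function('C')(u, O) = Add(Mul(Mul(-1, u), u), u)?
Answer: 409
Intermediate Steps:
Function('C')(u, O) = Add(u, Mul(-1, Pow(u, 2))) (Function('C')(u, O) = Add(Mul(-1, Pow(u, 2)), u) = Add(u, Mul(-1, Pow(u, 2))))
Add(Pow(13, 2), Mul(-1, Function('C')(-15, Add(Add(1, Mul(-1, -1)), -6)))) = Add(Pow(13, 2), Mul(-1, Mul(-15, Add(1, Mul(-1, -15))))) = Add(169, Mul(-1, Mul(-15, Add(1, 15)))) = Add(169, Mul(-1, Mul(-15, 16))) = Add(169, Mul(-1, -240)) = Add(169, 240) = 409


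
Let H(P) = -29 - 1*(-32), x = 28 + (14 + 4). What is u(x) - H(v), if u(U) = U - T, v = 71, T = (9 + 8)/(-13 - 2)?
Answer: 662/15 ≈ 44.133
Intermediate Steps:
T = -17/15 (T = 17/(-15) = 17*(-1/15) = -17/15 ≈ -1.1333)
x = 46 (x = 28 + 18 = 46)
u(U) = 17/15 + U (u(U) = U - 1*(-17/15) = U + 17/15 = 17/15 + U)
H(P) = 3 (H(P) = -29 + 32 = 3)
u(x) - H(v) = (17/15 + 46) - 1*3 = 707/15 - 3 = 662/15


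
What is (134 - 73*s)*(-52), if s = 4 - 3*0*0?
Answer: 8216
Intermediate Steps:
s = 4 (s = 4 + 0*0 = 4 + 0 = 4)
(134 - 73*s)*(-52) = (134 - 73*4)*(-52) = (134 - 292)*(-52) = -158*(-52) = 8216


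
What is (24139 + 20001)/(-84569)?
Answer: -44140/84569 ≈ -0.52194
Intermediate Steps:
(24139 + 20001)/(-84569) = 44140*(-1/84569) = -44140/84569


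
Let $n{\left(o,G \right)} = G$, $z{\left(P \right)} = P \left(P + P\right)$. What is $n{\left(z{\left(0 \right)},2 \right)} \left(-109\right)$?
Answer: $-218$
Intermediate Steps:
$z{\left(P \right)} = 2 P^{2}$ ($z{\left(P \right)} = P 2 P = 2 P^{2}$)
$n{\left(z{\left(0 \right)},2 \right)} \left(-109\right) = 2 \left(-109\right) = -218$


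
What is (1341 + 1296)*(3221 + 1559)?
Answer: 12604860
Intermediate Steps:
(1341 + 1296)*(3221 + 1559) = 2637*4780 = 12604860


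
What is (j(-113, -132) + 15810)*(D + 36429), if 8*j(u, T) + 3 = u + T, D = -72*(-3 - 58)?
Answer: 644114559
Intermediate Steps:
D = 4392 (D = -72*(-61) = 4392)
j(u, T) = -3/8 + T/8 + u/8 (j(u, T) = -3/8 + (u + T)/8 = -3/8 + (T + u)/8 = -3/8 + (T/8 + u/8) = -3/8 + T/8 + u/8)
(j(-113, -132) + 15810)*(D + 36429) = ((-3/8 + (⅛)*(-132) + (⅛)*(-113)) + 15810)*(4392 + 36429) = ((-3/8 - 33/2 - 113/8) + 15810)*40821 = (-31 + 15810)*40821 = 15779*40821 = 644114559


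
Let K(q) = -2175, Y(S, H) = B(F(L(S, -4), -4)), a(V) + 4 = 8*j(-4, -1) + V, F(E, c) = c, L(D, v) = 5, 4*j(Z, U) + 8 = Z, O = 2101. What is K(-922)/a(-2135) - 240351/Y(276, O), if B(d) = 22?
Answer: -173277121/15862 ≈ -10924.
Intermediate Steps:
j(Z, U) = -2 + Z/4
a(V) = -28 + V (a(V) = -4 + (8*(-2 + (¼)*(-4)) + V) = -4 + (8*(-2 - 1) + V) = -4 + (8*(-3) + V) = -4 + (-24 + V) = -28 + V)
Y(S, H) = 22
K(-922)/a(-2135) - 240351/Y(276, O) = -2175/(-28 - 2135) - 240351/22 = -2175/(-2163) - 240351*1/22 = -2175*(-1/2163) - 240351/22 = 725/721 - 240351/22 = -173277121/15862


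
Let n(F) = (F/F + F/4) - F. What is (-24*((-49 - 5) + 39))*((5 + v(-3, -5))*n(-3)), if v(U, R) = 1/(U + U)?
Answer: 5655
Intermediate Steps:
v(U, R) = 1/(2*U)
n(F) = 1 - 3*F/4 (n(F) = (1 + F*(¼)) - F = (1 + F/4) - F = 1 - 3*F/4)
(-24*((-49 - 5) + 39))*((5 + v(-3, -5))*n(-3)) = (-24*((-49 - 5) + 39))*((5 + (½)/(-3))*(1 - ¾*(-3))) = (-24*(-54 + 39))*((5 + (½)*(-⅓))*(1 + 9/4)) = (-24*(-15))*((5 - ⅙)*(13/4)) = 360*((29/6)*(13/4)) = 360*(377/24) = 5655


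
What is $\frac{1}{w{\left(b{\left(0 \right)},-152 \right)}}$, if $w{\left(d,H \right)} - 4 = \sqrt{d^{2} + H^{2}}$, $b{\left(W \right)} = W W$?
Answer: $\frac{1}{156} \approx 0.0064103$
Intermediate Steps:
$b{\left(W \right)} = W^{2}$
$w{\left(d,H \right)} = 4 + \sqrt{H^{2} + d^{2}}$ ($w{\left(d,H \right)} = 4 + \sqrt{d^{2} + H^{2}} = 4 + \sqrt{H^{2} + d^{2}}$)
$\frac{1}{w{\left(b{\left(0 \right)},-152 \right)}} = \frac{1}{4 + \sqrt{\left(-152\right)^{2} + \left(0^{2}\right)^{2}}} = \frac{1}{4 + \sqrt{23104 + 0^{2}}} = \frac{1}{4 + \sqrt{23104 + 0}} = \frac{1}{4 + \sqrt{23104}} = \frac{1}{4 + 152} = \frac{1}{156}$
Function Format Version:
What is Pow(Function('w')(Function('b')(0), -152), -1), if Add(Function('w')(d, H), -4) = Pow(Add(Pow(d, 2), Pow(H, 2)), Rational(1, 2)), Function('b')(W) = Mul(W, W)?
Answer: Rational(1, 156) ≈ 0.0064103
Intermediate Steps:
Function('b')(W) = Pow(W, 2)
Function('w')(d, H) = Add(4, Pow(Add(Pow(H, 2), Pow(d, 2)), Rational(1, 2))) (Function('w')(d, H) = Add(4, Pow(Add(Pow(d, 2), Pow(H, 2)), Rational(1, 2))) = Add(4, Pow(Add(Pow(H, 2), Pow(d, 2)), Rational(1, 2))))
Pow(Function('w')(Function('b')(0), -152), -1) = Pow(Add(4, Pow(Add(Pow(-152, 2), Pow(Pow(0, 2), 2)), Rational(1, 2))), -1) = Pow(Add(4, Pow(Add(23104, Pow(0, 2)), Rational(1, 2))), -1) = Pow(Add(4, Pow(Add(23104, 0), Rational(1, 2))), -1) = Pow(Add(4, Pow(23104, Rational(1, 2))), -1) = Pow(Add(4, 152), -1) = Pow(156, -1) = Rational(1, 156)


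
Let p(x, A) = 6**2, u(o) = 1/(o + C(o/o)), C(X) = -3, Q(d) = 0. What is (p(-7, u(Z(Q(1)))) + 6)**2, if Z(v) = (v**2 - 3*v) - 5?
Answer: 1764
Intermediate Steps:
Z(v) = -5 + v**2 - 3*v
u(o) = 1/(-3 + o) (u(o) = 1/(o - 3) = 1/(-3 + o))
p(x, A) = 36
(p(-7, u(Z(Q(1)))) + 6)**2 = (36 + 6)**2 = 42**2 = 1764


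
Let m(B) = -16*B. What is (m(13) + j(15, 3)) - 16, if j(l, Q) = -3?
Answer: -227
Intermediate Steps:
(m(13) + j(15, 3)) - 16 = (-16*13 - 3) - 16 = (-208 - 3) - 16 = -211 - 16 = -227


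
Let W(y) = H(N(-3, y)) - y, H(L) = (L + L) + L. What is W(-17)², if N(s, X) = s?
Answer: 64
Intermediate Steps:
H(L) = 3*L (H(L) = 2*L + L = 3*L)
W(y) = -9 - y (W(y) = 3*(-3) - y = -9 - y)
W(-17)² = (-9 - 1*(-17))² = (-9 + 17)² = 8² = 64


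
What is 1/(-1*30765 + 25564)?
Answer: -1/5201 ≈ -0.00019227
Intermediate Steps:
1/(-1*30765 + 25564) = 1/(-30765 + 25564) = 1/(-5201) = -1/5201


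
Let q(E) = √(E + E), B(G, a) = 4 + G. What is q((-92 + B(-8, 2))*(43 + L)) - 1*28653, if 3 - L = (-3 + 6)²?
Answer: -28653 + 8*I*√111 ≈ -28653.0 + 84.285*I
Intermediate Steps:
L = -6 (L = 3 - (-3 + 6)² = 3 - 1*3² = 3 - 1*9 = 3 - 9 = -6)
q(E) = √2*√E (q(E) = √(2*E) = √2*√E)
q((-92 + B(-8, 2))*(43 + L)) - 1*28653 = √2*√((-92 + (4 - 8))*(43 - 6)) - 1*28653 = √2*√((-92 - 4)*37) - 28653 = √2*√(-96*37) - 28653 = √2*√(-3552) - 28653 = √2*(4*I*√222) - 28653 = 8*I*√111 - 28653 = -28653 + 8*I*√111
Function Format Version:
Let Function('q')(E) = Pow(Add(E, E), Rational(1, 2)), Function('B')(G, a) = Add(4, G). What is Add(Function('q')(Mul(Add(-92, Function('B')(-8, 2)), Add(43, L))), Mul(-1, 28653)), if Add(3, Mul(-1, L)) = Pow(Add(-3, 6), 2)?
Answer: Add(-28653, Mul(8, I, Pow(111, Rational(1, 2)))) ≈ Add(-28653., Mul(84.285, I))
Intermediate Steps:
L = -6 (L = Add(3, Mul(-1, Pow(Add(-3, 6), 2))) = Add(3, Mul(-1, Pow(3, 2))) = Add(3, Mul(-1, 9)) = Add(3, -9) = -6)
Function('q')(E) = Mul(Pow(2, Rational(1, 2)), Pow(E, Rational(1, 2))) (Function('q')(E) = Pow(Mul(2, E), Rational(1, 2)) = Mul(Pow(2, Rational(1, 2)), Pow(E, Rational(1, 2))))
Add(Function('q')(Mul(Add(-92, Function('B')(-8, 2)), Add(43, L))), Mul(-1, 28653)) = Add(Mul(Pow(2, Rational(1, 2)), Pow(Mul(Add(-92, Add(4, -8)), Add(43, -6)), Rational(1, 2))), Mul(-1, 28653)) = Add(Mul(Pow(2, Rational(1, 2)), Pow(Mul(Add(-92, -4), 37), Rational(1, 2))), -28653) = Add(Mul(Pow(2, Rational(1, 2)), Pow(Mul(-96, 37), Rational(1, 2))), -28653) = Add(Mul(Pow(2, Rational(1, 2)), Pow(-3552, Rational(1, 2))), -28653) = Add(Mul(Pow(2, Rational(1, 2)), Mul(4, I, Pow(222, Rational(1, 2)))), -28653) = Add(Mul(8, I, Pow(111, Rational(1, 2))), -28653) = Add(-28653, Mul(8, I, Pow(111, Rational(1, 2))))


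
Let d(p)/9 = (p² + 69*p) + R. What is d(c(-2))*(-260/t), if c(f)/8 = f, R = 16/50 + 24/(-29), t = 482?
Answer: 143949312/34945 ≈ 4119.3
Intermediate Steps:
R = -368/725 (R = 16*(1/50) + 24*(-1/29) = 8/25 - 24/29 = -368/725 ≈ -0.50759)
c(f) = 8*f
d(p) = -3312/725 + 9*p² + 621*p (d(p) = 9*((p² + 69*p) - 368/725) = 9*(-368/725 + p² + 69*p) = -3312/725 + 9*p² + 621*p)
d(c(-2))*(-260/t) = (-3312/725 + 9*(8*(-2))² + 621*(8*(-2)))*(-260/482) = (-3312/725 + 9*(-16)² + 621*(-16))*(-260*1/482) = (-3312/725 + 9*256 - 9936)*(-130/241) = (-3312/725 + 2304 - 9936)*(-130/241) = -5536512/725*(-130/241) = 143949312/34945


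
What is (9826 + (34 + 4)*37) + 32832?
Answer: 44064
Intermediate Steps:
(9826 + (34 + 4)*37) + 32832 = (9826 + 38*37) + 32832 = (9826 + 1406) + 32832 = 11232 + 32832 = 44064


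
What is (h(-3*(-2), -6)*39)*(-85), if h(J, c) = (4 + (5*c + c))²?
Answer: -3394560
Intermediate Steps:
h(J, c) = (4 + 6*c)²
(h(-3*(-2), -6)*39)*(-85) = ((4*(2 + 3*(-6))²)*39)*(-85) = ((4*(2 - 18)²)*39)*(-85) = ((4*(-16)²)*39)*(-85) = ((4*256)*39)*(-85) = (1024*39)*(-85) = 39936*(-85) = -3394560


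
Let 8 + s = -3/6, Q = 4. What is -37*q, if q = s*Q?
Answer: 1258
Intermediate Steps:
s = -17/2 (s = -8 - 3/6 = -8 - 3*⅙ = -8 - ½ = -17/2 ≈ -8.5000)
q = -34 (q = -17/2*4 = -34)
-37*q = -37*(-34) = 1258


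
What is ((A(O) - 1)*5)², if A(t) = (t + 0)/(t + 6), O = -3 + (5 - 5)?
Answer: 100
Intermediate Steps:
O = -3 (O = -3 + 0 = -3)
A(t) = t/(6 + t)
((A(O) - 1)*5)² = ((-3/(6 - 3) - 1)*5)² = ((-3/3 - 1)*5)² = ((-3*⅓ - 1)*5)² = ((-1 - 1)*5)² = (-2*5)² = (-10)² = 100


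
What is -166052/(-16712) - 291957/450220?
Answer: 8735093257/940509580 ≈ 9.2876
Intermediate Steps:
-166052/(-16712) - 291957/450220 = -166052*(-1/16712) - 291957*1/450220 = 41513/4178 - 291957/450220 = 8735093257/940509580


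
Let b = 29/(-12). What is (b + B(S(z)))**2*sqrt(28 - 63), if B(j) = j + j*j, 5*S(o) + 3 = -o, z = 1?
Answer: 597529*I*sqrt(35)/90000 ≈ 39.278*I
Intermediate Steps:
S(o) = -3/5 - o/5 (S(o) = -3/5 + (-o)/5 = -3/5 - o/5)
B(j) = j + j**2
b = -29/12 (b = 29*(-1/12) = -29/12 ≈ -2.4167)
(b + B(S(z)))**2*sqrt(28 - 63) = (-29/12 + (-3/5 - 1/5*1)*(1 + (-3/5 - 1/5*1)))**2*sqrt(28 - 63) = (-29/12 + (-3/5 - 1/5)*(1 + (-3/5 - 1/5)))**2*sqrt(-35) = (-29/12 - 4*(1 - 4/5)/5)**2*(I*sqrt(35)) = (-29/12 - 4/5*1/5)**2*(I*sqrt(35)) = (-29/12 - 4/25)**2*(I*sqrt(35)) = (-773/300)**2*(I*sqrt(35)) = 597529*(I*sqrt(35))/90000 = 597529*I*sqrt(35)/90000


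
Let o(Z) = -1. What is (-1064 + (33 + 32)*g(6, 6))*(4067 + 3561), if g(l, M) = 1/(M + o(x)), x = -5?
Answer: -8017028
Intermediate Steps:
g(l, M) = 1/(-1 + M) (g(l, M) = 1/(M - 1) = 1/(-1 + M))
(-1064 + (33 + 32)*g(6, 6))*(4067 + 3561) = (-1064 + (33 + 32)/(-1 + 6))*(4067 + 3561) = (-1064 + 65/5)*7628 = (-1064 + 65*(⅕))*7628 = (-1064 + 13)*7628 = -1051*7628 = -8017028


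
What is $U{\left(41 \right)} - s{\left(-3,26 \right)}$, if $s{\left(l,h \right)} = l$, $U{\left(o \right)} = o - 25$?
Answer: $19$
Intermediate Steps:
$U{\left(o \right)} = -25 + o$
$U{\left(41 \right)} - s{\left(-3,26 \right)} = \left(-25 + 41\right) - -3 = 16 + 3 = 19$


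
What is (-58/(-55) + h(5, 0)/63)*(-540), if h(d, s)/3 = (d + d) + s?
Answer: -63648/77 ≈ -826.60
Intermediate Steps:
h(d, s) = 3*s + 6*d (h(d, s) = 3*((d + d) + s) = 3*(2*d + s) = 3*(s + 2*d) = 3*s + 6*d)
(-58/(-55) + h(5, 0)/63)*(-540) = (-58/(-55) + (3*0 + 6*5)/63)*(-540) = (-58*(-1/55) + (0 + 30)*(1/63))*(-540) = (58/55 + 30*(1/63))*(-540) = (58/55 + 10/21)*(-540) = (1768/1155)*(-540) = -63648/77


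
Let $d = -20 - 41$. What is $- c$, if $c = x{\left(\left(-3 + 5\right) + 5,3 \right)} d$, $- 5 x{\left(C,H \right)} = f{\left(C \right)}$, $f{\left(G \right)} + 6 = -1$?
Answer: $\frac{427}{5} \approx 85.4$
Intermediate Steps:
$f{\left(G \right)} = -7$ ($f{\left(G \right)} = -6 - 1 = -7$)
$x{\left(C,H \right)} = \frac{7}{5}$ ($x{\left(C,H \right)} = \left(- \frac{1}{5}\right) \left(-7\right) = \frac{7}{5}$)
$d = -61$
$c = - \frac{427}{5}$ ($c = \frac{7}{5} \left(-61\right) = - \frac{427}{5} \approx -85.4$)
$- c = \left(-1\right) \left(- \frac{427}{5}\right) = \frac{427}{5}$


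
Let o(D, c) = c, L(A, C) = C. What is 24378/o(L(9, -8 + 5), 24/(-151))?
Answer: -613513/4 ≈ -1.5338e+5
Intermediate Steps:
24378/o(L(9, -8 + 5), 24/(-151)) = 24378/((24/(-151))) = 24378/((24*(-1/151))) = 24378/(-24/151) = 24378*(-151/24) = -613513/4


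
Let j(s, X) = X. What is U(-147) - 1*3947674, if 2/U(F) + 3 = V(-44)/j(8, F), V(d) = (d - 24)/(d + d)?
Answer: -38367450074/9719 ≈ -3.9477e+6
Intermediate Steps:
V(d) = (-24 + d)/(2*d) (V(d) = (-24 + d)/((2*d)) = (-24 + d)*(1/(2*d)) = (-24 + d)/(2*d))
U(F) = 2/(-3 + 17/(22*F)) (U(F) = 2/(-3 + ((½)*(-24 - 44)/(-44))/F) = 2/(-3 + ((½)*(-1/44)*(-68))/F) = 2/(-3 + 17/(22*F)))
U(-147) - 1*3947674 = -44*(-147)/(-17 + 66*(-147)) - 1*3947674 = -44*(-147)/(-17 - 9702) - 3947674 = -44*(-147)/(-9719) - 3947674 = -44*(-147)*(-1/9719) - 3947674 = -6468/9719 - 3947674 = -38367450074/9719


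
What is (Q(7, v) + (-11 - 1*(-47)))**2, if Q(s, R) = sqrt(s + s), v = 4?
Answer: (36 + sqrt(14))**2 ≈ 1579.4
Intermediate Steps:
Q(s, R) = sqrt(2)*sqrt(s) (Q(s, R) = sqrt(2*s) = sqrt(2)*sqrt(s))
(Q(7, v) + (-11 - 1*(-47)))**2 = (sqrt(2)*sqrt(7) + (-11 - 1*(-47)))**2 = (sqrt(14) + (-11 + 47))**2 = (sqrt(14) + 36)**2 = (36 + sqrt(14))**2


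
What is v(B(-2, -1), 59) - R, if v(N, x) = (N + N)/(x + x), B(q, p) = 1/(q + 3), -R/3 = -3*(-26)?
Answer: 13807/59 ≈ 234.02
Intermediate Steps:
R = -234 (R = -(-9)*(-26) = -3*78 = -234)
B(q, p) = 1/(3 + q)
v(N, x) = N/x (v(N, x) = (2*N)/((2*x)) = (2*N)*(1/(2*x)) = N/x)
v(B(-2, -1), 59) - R = 1/((3 - 2)*59) - 1*(-234) = (1/59)/1 + 234 = 1*(1/59) + 234 = 1/59 + 234 = 13807/59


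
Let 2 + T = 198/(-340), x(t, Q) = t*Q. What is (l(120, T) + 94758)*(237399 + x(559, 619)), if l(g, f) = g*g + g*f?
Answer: 1079570869560/17 ≈ 6.3504e+10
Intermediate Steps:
x(t, Q) = Q*t
T = -439/170 (T = -2 + 198/(-340) = -2 + 198*(-1/340) = -2 - 99/170 = -439/170 ≈ -2.5824)
l(g, f) = g² + f*g
(l(120, T) + 94758)*(237399 + x(559, 619)) = (120*(-439/170 + 120) + 94758)*(237399 + 619*559) = (120*(19961/170) + 94758)*(237399 + 346021) = (239532/17 + 94758)*583420 = (1850418/17)*583420 = 1079570869560/17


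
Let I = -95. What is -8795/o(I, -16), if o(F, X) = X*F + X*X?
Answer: -8795/1776 ≈ -4.9521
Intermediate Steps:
o(F, X) = X**2 + F*X (o(F, X) = F*X + X**2 = X**2 + F*X)
-8795/o(I, -16) = -8795*(-1/(16*(-95 - 16))) = -8795/((-16*(-111))) = -8795/1776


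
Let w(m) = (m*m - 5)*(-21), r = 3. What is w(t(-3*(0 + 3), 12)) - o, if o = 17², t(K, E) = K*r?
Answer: -15493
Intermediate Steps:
t(K, E) = 3*K (t(K, E) = K*3 = 3*K)
w(m) = 105 - 21*m² (w(m) = (m² - 5)*(-21) = (-5 + m²)*(-21) = 105 - 21*m²)
o = 289
w(t(-3*(0 + 3), 12)) - o = (105 - 21*81*(0 + 3)²) - 1*289 = (105 - 21*(3*(-3*3))²) - 289 = (105 - 21*(3*(-9))²) - 289 = (105 - 21*(-27)²) - 289 = (105 - 21*729) - 289 = (105 - 15309) - 289 = -15204 - 289 = -15493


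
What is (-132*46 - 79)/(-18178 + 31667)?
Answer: -6151/13489 ≈ -0.45600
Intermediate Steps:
(-132*46 - 79)/(-18178 + 31667) = (-6072 - 79)/13489 = -6151*1/13489 = -6151/13489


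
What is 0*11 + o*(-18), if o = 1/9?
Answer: -2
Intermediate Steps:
o = ⅑ ≈ 0.11111
0*11 + o*(-18) = 0*11 + (⅑)*(-18) = 0 - 2 = -2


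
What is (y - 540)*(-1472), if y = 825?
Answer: -419520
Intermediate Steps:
(y - 540)*(-1472) = (825 - 540)*(-1472) = 285*(-1472) = -419520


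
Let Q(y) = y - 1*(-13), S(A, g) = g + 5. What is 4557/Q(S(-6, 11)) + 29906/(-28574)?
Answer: 64672222/414323 ≈ 156.09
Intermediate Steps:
S(A, g) = 5 + g
Q(y) = 13 + y (Q(y) = y + 13 = 13 + y)
4557/Q(S(-6, 11)) + 29906/(-28574) = 4557/(13 + (5 + 11)) + 29906/(-28574) = 4557/(13 + 16) + 29906*(-1/28574) = 4557/29 - 14953/14287 = 64672222/414323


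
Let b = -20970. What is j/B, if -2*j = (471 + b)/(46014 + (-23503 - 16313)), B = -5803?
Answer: -6833/23977996 ≈ -0.00028497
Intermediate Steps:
j = 6833/4132 (j = -(471 - 20970)/(2*(46014 + (-23503 - 16313))) = -(-20499)/(2*(46014 - 39816)) = -(-20499)/(2*6198) = -½*(-6833/2066) = 6833/4132 ≈ 1.6537)
j/B = (6833/4132)/(-5803) = (6833/4132)*(-1/5803) = -6833/23977996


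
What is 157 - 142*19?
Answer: -2541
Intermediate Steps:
157 - 142*19 = 157 - 2698 = -2541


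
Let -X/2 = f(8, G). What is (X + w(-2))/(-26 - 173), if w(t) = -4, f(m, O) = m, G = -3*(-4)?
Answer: 20/199 ≈ 0.10050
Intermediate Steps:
G = 12
X = -16 (X = -2*8 = -16)
(X + w(-2))/(-26 - 173) = (-16 - 4)/(-26 - 173) = -20/(-199) = -20*(-1/199) = 20/199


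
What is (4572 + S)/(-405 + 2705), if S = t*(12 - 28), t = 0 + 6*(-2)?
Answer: 1191/575 ≈ 2.0713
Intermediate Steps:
t = -12 (t = 0 - 12 = -12)
S = 192 (S = -12*(12 - 28) = -12*(-16) = 192)
(4572 + S)/(-405 + 2705) = (4572 + 192)/(-405 + 2705) = 4764/2300 = 4764*(1/2300) = 1191/575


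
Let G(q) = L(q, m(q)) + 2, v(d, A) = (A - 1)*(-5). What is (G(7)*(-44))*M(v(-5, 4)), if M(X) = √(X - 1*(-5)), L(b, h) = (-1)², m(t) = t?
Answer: -132*I*√10 ≈ -417.42*I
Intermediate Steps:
v(d, A) = 5 - 5*A (v(d, A) = (-1 + A)*(-5) = 5 - 5*A)
L(b, h) = 1
M(X) = √(5 + X) (M(X) = √(X + 5) = √(5 + X))
G(q) = 3 (G(q) = 1 + 2 = 3)
(G(7)*(-44))*M(v(-5, 4)) = (3*(-44))*√(5 + (5 - 5*4)) = -132*√(5 + (5 - 20)) = -132*√(5 - 15) = -132*I*√10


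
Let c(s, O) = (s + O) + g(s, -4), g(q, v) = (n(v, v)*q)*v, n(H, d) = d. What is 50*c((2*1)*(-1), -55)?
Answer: -4450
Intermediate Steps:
g(q, v) = q*v² (g(q, v) = (v*q)*v = (q*v)*v = q*v²)
c(s, O) = O + 17*s (c(s, O) = (s + O) + s*(-4)² = (O + s) + s*16 = (O + s) + 16*s = O + 17*s)
50*c((2*1)*(-1), -55) = 50*(-55 + 17*((2*1)*(-1))) = 50*(-55 + 17*(2*(-1))) = 50*(-55 + 17*(-2)) = 50*(-55 - 34) = 50*(-89) = -4450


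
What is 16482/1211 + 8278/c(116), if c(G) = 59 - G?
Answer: -9085184/69027 ≈ -131.62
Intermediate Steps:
16482/1211 + 8278/c(116) = 16482/1211 + 8278/(59 - 1*116) = 16482*(1/1211) + 8278/(59 - 116) = 16482/1211 + 8278/(-57) = 16482/1211 + 8278*(-1/57) = 16482/1211 - 8278/57 = -9085184/69027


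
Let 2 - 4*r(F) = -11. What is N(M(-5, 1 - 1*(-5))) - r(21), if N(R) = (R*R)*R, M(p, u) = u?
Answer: 851/4 ≈ 212.75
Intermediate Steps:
r(F) = 13/4 (r(F) = ½ - ¼*(-11) = ½ + 11/4 = 13/4)
N(R) = R³ (N(R) = R²*R = R³)
N(M(-5, 1 - 1*(-5))) - r(21) = (1 - 1*(-5))³ - 1*13/4 = (1 + 5)³ - 13/4 = 6³ - 13/4 = 216 - 13/4 = 851/4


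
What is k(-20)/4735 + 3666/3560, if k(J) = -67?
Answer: 1711999/1685660 ≈ 1.0156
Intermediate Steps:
k(-20)/4735 + 3666/3560 = -67/4735 + 3666/3560 = -67*1/4735 + 3666*(1/3560) = -67/4735 + 1833/1780 = 1711999/1685660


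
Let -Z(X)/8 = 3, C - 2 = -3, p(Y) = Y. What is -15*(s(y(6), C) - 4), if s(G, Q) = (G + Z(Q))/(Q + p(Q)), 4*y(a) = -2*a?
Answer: -285/2 ≈ -142.50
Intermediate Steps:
y(a) = -a/2 (y(a) = (-2*a)/4 = -a/2)
C = -1 (C = 2 - 3 = -1)
Z(X) = -24 (Z(X) = -8*3 = -24)
s(G, Q) = (-24 + G)/(2*Q) (s(G, Q) = (G - 24)/(Q + Q) = (-24 + G)/((2*Q)) = (-24 + G)*(1/(2*Q)) = (-24 + G)/(2*Q))
-15*(s(y(6), C) - 4) = -15*((1/2)*(-24 - 1/2*6)/(-1) - 4) = -15*((1/2)*(-1)*(-24 - 3) - 4) = -15*((1/2)*(-1)*(-27) - 4) = -15*(27/2 - 4) = -15*19/2 = -285/2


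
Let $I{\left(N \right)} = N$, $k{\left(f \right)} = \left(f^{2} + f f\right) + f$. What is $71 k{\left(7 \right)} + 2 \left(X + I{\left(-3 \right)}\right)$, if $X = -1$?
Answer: $7447$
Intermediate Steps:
$k{\left(f \right)} = f + 2 f^{2}$ ($k{\left(f \right)} = \left(f^{2} + f^{2}\right) + f = 2 f^{2} + f = f + 2 f^{2}$)
$71 k{\left(7 \right)} + 2 \left(X + I{\left(-3 \right)}\right) = 71 \cdot 7 \left(1 + 2 \cdot 7\right) + 2 \left(-1 - 3\right) = 71 \cdot 7 \left(1 + 14\right) + 2 \left(-4\right) = 71 \cdot 7 \cdot 15 - 8 = 71 \cdot 105 - 8 = 7455 - 8 = 7447$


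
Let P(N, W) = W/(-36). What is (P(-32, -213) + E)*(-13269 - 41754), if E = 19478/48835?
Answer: -67880426161/195340 ≈ -3.4750e+5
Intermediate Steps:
P(N, W) = -W/36 (P(N, W) = W*(-1/36) = -W/36)
E = 19478/48835 (E = 19478*(1/48835) = 19478/48835 ≈ 0.39885)
(P(-32, -213) + E)*(-13269 - 41754) = (-1/36*(-213) + 19478/48835)*(-13269 - 41754) = (71/12 + 19478/48835)*(-55023) = (3701021/586020)*(-55023) = -67880426161/195340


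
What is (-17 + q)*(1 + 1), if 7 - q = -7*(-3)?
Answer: -62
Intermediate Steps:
q = -14 (q = 7 - (-7)*(-3) = 7 - 1*21 = 7 - 21 = -14)
(-17 + q)*(1 + 1) = (-17 - 14)*(1 + 1) = -31*2 = -62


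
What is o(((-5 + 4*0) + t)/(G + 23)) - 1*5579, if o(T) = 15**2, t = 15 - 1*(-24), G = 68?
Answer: -5354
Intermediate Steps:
t = 39 (t = 15 + 24 = 39)
o(T) = 225
o(((-5 + 4*0) + t)/(G + 23)) - 1*5579 = 225 - 1*5579 = 225 - 5579 = -5354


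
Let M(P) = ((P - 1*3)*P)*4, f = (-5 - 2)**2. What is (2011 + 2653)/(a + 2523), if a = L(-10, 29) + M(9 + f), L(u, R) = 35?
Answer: 2332/7659 ≈ 0.30448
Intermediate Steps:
f = 49 (f = (-7)**2 = 49)
M(P) = 4*P*(-3 + P) (M(P) = ((P - 3)*P)*4 = ((-3 + P)*P)*4 = (P*(-3 + P))*4 = 4*P*(-3 + P))
a = 12795 (a = 35 + 4*(9 + 49)*(-3 + (9 + 49)) = 35 + 4*58*(-3 + 58) = 35 + 4*58*55 = 35 + 12760 = 12795)
(2011 + 2653)/(a + 2523) = (2011 + 2653)/(12795 + 2523) = 4664/15318 = 4664*(1/15318) = 2332/7659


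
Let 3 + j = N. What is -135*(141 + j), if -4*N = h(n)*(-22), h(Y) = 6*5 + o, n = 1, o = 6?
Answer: -45360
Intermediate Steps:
h(Y) = 36 (h(Y) = 6*5 + 6 = 30 + 6 = 36)
N = 198 (N = -9*(-22) = -¼*(-792) = 198)
j = 195 (j = -3 + 198 = 195)
-135*(141 + j) = -135*(141 + 195) = -135*336 = -45360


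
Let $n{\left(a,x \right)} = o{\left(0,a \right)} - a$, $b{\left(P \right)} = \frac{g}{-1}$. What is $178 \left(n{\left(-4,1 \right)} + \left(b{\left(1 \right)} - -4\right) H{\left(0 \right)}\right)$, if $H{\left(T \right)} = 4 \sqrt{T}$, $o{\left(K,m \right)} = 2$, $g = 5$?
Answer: $1068$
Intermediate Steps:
$b{\left(P \right)} = -5$ ($b{\left(P \right)} = \frac{5}{-1} = 5 \left(-1\right) = -5$)
$n{\left(a,x \right)} = 2 - a$
$178 \left(n{\left(-4,1 \right)} + \left(b{\left(1 \right)} - -4\right) H{\left(0 \right)}\right) = 178 \left(\left(2 - -4\right) + \left(-5 - -4\right) 4 \sqrt{0}\right) = 178 \left(\left(2 + 4\right) + \left(-5 + 4\right) 4 \cdot 0\right) = 178 \left(6 - 0\right) = 178 \left(6 + 0\right) = 178 \cdot 6 = 1068$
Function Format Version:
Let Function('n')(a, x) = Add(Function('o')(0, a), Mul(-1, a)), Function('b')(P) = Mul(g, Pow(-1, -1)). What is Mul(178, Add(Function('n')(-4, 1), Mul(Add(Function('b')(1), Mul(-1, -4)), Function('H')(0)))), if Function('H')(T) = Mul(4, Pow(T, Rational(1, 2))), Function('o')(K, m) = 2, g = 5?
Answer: 1068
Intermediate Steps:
Function('b')(P) = -5 (Function('b')(P) = Mul(5, Pow(-1, -1)) = Mul(5, -1) = -5)
Function('n')(a, x) = Add(2, Mul(-1, a))
Mul(178, Add(Function('n')(-4, 1), Mul(Add(Function('b')(1), Mul(-1, -4)), Function('H')(0)))) = Mul(178, Add(Add(2, Mul(-1, -4)), Mul(Add(-5, Mul(-1, -4)), Mul(4, Pow(0, Rational(1, 2)))))) = Mul(178, Add(Add(2, 4), Mul(Add(-5, 4), Mul(4, 0)))) = Mul(178, Add(6, Mul(-1, 0))) = Mul(178, Add(6, 0)) = Mul(178, 6) = 1068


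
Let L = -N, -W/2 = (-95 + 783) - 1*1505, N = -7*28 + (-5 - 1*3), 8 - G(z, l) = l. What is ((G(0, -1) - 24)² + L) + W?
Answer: 2063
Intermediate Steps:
G(z, l) = 8 - l
N = -204 (N = -196 + (-5 - 3) = -196 - 8 = -204)
W = 1634 (W = -2*((-95 + 783) - 1*1505) = -2*(688 - 1505) = -2*(-817) = 1634)
L = 204 (L = -1*(-204) = 204)
((G(0, -1) - 24)² + L) + W = (((8 - 1*(-1)) - 24)² + 204) + 1634 = (((8 + 1) - 24)² + 204) + 1634 = ((9 - 24)² + 204) + 1634 = ((-15)² + 204) + 1634 = (225 + 204) + 1634 = 429 + 1634 = 2063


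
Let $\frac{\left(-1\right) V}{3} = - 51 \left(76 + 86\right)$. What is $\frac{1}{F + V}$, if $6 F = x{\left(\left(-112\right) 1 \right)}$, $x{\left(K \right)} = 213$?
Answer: $\frac{2}{49643} \approx 4.0288 \cdot 10^{-5}$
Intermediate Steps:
$F = \frac{71}{2}$ ($F = \frac{1}{6} \cdot 213 = \frac{71}{2} \approx 35.5$)
$V = 24786$ ($V = - 3 \left(- 51 \left(76 + 86\right)\right) = - 3 \left(\left(-51\right) 162\right) = \left(-3\right) \left(-8262\right) = 24786$)
$\frac{1}{F + V} = \frac{1}{\frac{71}{2} + 24786} = \frac{1}{\frac{49643}{2}} = \frac{2}{49643}$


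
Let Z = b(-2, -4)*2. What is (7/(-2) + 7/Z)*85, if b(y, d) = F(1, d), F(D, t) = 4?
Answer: -1785/8 ≈ -223.13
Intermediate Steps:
b(y, d) = 4
Z = 8 (Z = 4*2 = 8)
(7/(-2) + 7/Z)*85 = (7/(-2) + 7/8)*85 = (7*(-½) + 7*(⅛))*85 = (-7/2 + 7/8)*85 = -21/8*85 = -1785/8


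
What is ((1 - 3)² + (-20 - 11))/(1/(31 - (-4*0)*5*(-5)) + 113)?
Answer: -279/1168 ≈ -0.23887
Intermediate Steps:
((1 - 3)² + (-20 - 11))/(1/(31 - (-4*0)*5*(-5)) + 113) = ((-2)² - 31)/(1/(31 - 0*(-25)) + 113) = (4 - 31)/(1/(31 - 1*0) + 113) = -27/(1/(31 + 0) + 113) = -27/(1/31 + 113) = -27/3504/31 = -27*31/3504 = -279/1168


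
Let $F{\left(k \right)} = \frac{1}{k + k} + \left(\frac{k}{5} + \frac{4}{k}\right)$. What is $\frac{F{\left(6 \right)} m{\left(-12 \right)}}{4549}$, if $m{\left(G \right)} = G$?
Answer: $- \frac{117}{22745} \approx -0.005144$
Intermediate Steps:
$F{\left(k \right)} = \frac{k}{5} + \frac{9}{2 k}$ ($F{\left(k \right)} = \frac{1}{2 k} + \left(k \frac{1}{5} + \frac{4}{k}\right) = \frac{1}{2 k} + \left(\frac{k}{5} + \frac{4}{k}\right) = \frac{1}{2 k} + \left(\frac{4}{k} + \frac{k}{5}\right) = \frac{k}{5} + \frac{9}{2 k}$)
$\frac{F{\left(6 \right)} m{\left(-12 \right)}}{4549} = \frac{\left(\frac{1}{5} \cdot 6 + \frac{9}{2 \cdot 6}\right) \left(-12\right)}{4549} = \left(\frac{6}{5} + \frac{9}{2} \cdot \frac{1}{6}\right) \left(-12\right) \frac{1}{4549} = \left(\frac{6}{5} + \frac{3}{4}\right) \left(-12\right) \frac{1}{4549} = \frac{39}{20} \left(-12\right) \frac{1}{4549} = \left(- \frac{117}{5}\right) \frac{1}{4549} = - \frac{117}{22745}$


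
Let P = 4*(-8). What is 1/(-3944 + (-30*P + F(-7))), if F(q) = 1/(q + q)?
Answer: -14/41777 ≈ -0.00033511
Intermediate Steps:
F(q) = 1/(2*q)
P = -32
1/(-3944 + (-30*P + F(-7))) = 1/(-3944 + (-30*(-32) + (1/2)/(-7))) = 1/(-3944 + (960 + (1/2)*(-1/7))) = 1/(-3944 + (960 - 1/14)) = 1/(-3944 + 13439/14) = 1/(-41777/14) = -14/41777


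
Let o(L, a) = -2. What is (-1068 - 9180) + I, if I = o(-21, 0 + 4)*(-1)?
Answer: -10246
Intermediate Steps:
I = 2 (I = -2*(-1) = 2)
(-1068 - 9180) + I = (-1068 - 9180) + 2 = -10248 + 2 = -10246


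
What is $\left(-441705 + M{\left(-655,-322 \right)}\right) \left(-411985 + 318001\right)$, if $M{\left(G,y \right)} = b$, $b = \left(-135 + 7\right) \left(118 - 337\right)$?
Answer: $38878643232$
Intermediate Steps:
$b = 28032$ ($b = \left(-128\right) \left(-219\right) = 28032$)
$M{\left(G,y \right)} = 28032$
$\left(-441705 + M{\left(-655,-322 \right)}\right) \left(-411985 + 318001\right) = \left(-441705 + 28032\right) \left(-411985 + 318001\right) = \left(-413673\right) \left(-93984\right) = 38878643232$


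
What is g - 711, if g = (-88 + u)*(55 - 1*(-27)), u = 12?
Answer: -6943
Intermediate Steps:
g = -6232 (g = (-88 + 12)*(55 - 1*(-27)) = -76*(55 + 27) = -76*82 = -6232)
g - 711 = -6232 - 711 = -6943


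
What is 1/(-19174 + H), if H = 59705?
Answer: 1/40531 ≈ 2.4672e-5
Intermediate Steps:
1/(-19174 + H) = 1/(-19174 + 59705) = 1/40531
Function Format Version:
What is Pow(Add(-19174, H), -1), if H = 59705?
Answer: Rational(1, 40531) ≈ 2.4672e-5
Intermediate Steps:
Pow(Add(-19174, H), -1) = Pow(Add(-19174, 59705), -1) = Pow(40531, -1) = Rational(1, 40531)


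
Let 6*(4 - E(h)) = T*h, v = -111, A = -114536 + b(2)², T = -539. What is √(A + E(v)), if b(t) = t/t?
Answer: I*√498010/2 ≈ 352.85*I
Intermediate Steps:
b(t) = 1
A = -114535 (A = -114536 + 1² = -114536 + 1 = -114535)
E(h) = 4 + 539*h/6 (E(h) = 4 - (-539)*h/6 = 4 + 539*h/6)
√(A + E(v)) = √(-114535 + (4 + (539/6)*(-111))) = √(-114535 + (4 - 19943/2)) = √(-114535 - 19935/2) = √(-249005/2) = I*√498010/2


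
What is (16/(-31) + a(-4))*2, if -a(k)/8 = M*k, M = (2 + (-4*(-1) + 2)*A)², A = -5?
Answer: 1555424/31 ≈ 50175.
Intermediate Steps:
M = 784 (M = (2 + (-4*(-1) + 2)*(-5))² = (2 + (4 + 2)*(-5))² = (2 + 6*(-5))² = (2 - 30)² = (-28)² = 784)
a(k) = -6272*k
(16/(-31) + a(-4))*2 = (16/(-31) - 6272*(-4))*2 = (16*(-1/31) + 25088)*2 = (-16/31 + 25088)*2 = (777712/31)*2 = 1555424/31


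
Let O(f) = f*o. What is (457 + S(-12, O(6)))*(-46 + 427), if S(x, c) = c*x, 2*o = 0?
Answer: 174117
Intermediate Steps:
o = 0 (o = (1/2)*0 = 0)
O(f) = 0 (O(f) = f*0 = 0)
(457 + S(-12, O(6)))*(-46 + 427) = (457 + 0*(-12))*(-46 + 427) = (457 + 0)*381 = 457*381 = 174117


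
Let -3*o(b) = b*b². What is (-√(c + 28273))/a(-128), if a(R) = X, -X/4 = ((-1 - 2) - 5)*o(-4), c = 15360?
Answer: -3*√43633/2048 ≈ -0.30598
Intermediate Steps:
o(b) = -b³/3 (o(b) = -b*b²/3 = -b³/3)
X = 2048/3 (X = -4*((-1 - 2) - 5)*(-⅓*(-4)³) = -4*(-3 - 5)*(-⅓*(-64)) = -(-32)*64/3 = -4*(-512/3) = 2048/3 ≈ 682.67)
a(R) = 2048/3
(-√(c + 28273))/a(-128) = (-√(15360 + 28273))/(2048/3) = -√43633*(3/2048) = -3*√43633/2048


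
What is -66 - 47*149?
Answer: -7069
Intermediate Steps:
-66 - 47*149 = -66 - 7003 = -7069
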